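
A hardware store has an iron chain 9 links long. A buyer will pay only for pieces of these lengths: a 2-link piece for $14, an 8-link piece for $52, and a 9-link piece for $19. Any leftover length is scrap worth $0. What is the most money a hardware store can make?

Consider every possible first cut. r[k] is the best of p[i]+r[k−i] over all sellable i≤k.
r[1] = 0
r[2] = 14
r[3] = 14
r[4] = 28  (first piece 2, then r[2]=14)
r[5] = 28
r[6] = 42  (first piece 2, then r[4]=28)
r[7] = 42
r[8] = max(14+42, 52+0) = 56
r[9] = max(14+42, 52+0, 19+0) = 56
One optimal cutting: pieces 2 + 2 + 2 + 2 with 1 link of scrap → $56.

56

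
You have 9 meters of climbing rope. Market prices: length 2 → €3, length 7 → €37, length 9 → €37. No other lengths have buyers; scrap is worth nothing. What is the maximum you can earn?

40

Build f[k] bottom-up: f[k] = max over allowed piece i of (p[i] + f[k−i]).
f[1] = 0
f[2] = 3
f[3] = 3
f[4] = 6  (first piece 2, then f[2]=3)
f[5] = 6
f[6] = 9  (first piece 2, then f[4]=6)
f[7] = 37
f[8] = 37
f[9] = 40  (first piece 2, then f[7]=37)
One optimal cutting: 7 + 2 → €40.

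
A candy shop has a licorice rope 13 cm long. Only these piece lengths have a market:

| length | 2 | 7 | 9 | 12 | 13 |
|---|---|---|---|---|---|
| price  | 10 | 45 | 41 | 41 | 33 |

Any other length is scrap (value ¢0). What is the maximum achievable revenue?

75

Let f[k] be the best obtainable value from length k. For each k, try every first piece i and keep the best of price[i] + f[k−i].
f[1] = 0
f[2] = 10
f[3] = 10
f[4] = 20  (first piece 2, then f[2]=10)
f[5] = 20
f[6] = 30  (first piece 2, then f[4]=20)
f[7] = max(10+20, 45+0) = 45
f[8] = max(10+30, 45+0) = 45
f[9] = max(10+45, 45+10, 41+0) = 55
f[10] = max(10+45, 45+10, 41+0) = 55
f[11] = max(10+55, 45+20, 41+10) = 65
f[12] = max(10+55, 45+20, 41+10, 41+0) = 65
f[13] = max(10+65, 45+30, 41+20, 41+0, 33+0) = 75
One optimal cutting: 7 + 2 + 2 + 2 → ¢75.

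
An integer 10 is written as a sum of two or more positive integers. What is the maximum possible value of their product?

Fill g[k] for k=2..10: at each k try every first piece i and multiply by the better of (k−i) uncut or g[k−i].
g[2] = 1×max(1,0) = 1×1 = 1
g[3] = 1×max(2,1) = 1×2 = 2
g[4] = 2×max(2,1) = 2×2 = 4
g[5] = 2×max(3,2) = 2×3 = 6
g[6] = 3×max(3,2) = 3×3 = 9
g[7] = 2×max(5,6) = 2×6 = 12
g[8] = 2×max(6,9) = 2×9 = 18
g[9] = 3×max(6,9) = 3×9 = 27
g[10] = 2×max(8,18) = 2×18 = 36
One optimal split: 3 + 3 + 2 + 2; product 3×3×2×2 = 36.

36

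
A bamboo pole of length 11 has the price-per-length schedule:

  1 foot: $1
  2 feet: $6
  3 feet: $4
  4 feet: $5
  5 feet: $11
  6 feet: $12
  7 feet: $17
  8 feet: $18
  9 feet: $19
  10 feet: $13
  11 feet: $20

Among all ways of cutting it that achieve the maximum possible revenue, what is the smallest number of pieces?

Consider every possible first cut. r[k] is the best of p[i]+r[k−i] over all sellable i≤k.
r[1] = 1
r[2] = 6
r[3] = 7  (first piece 1, then r[2]=6)
r[4] = 12  (first piece 2, then r[2]=6)
r[5] = 13  (first piece 1, then r[4]=12)
r[6] = 18  (first piece 2, then r[4]=12)
r[7] = 19  (first piece 1, then r[6]=18)
r[8] = 24  (first piece 2, then r[6]=18)
r[9] = 25  (first piece 1, then r[8]=24)
r[10] = 30  (first piece 2, then r[8]=24)
r[11] = 31  (first piece 1, then r[10]=30)
Maximum revenue is $31.
Now minimize piece count subject to staying optimal: for each k, pieces[k] = 1 + min over i with p[i]+r[k−i]=r[k] of pieces[k−i].
pieces[8] = 4
pieces[9] = 5
pieces[10] = 5
pieces[11] = 6

6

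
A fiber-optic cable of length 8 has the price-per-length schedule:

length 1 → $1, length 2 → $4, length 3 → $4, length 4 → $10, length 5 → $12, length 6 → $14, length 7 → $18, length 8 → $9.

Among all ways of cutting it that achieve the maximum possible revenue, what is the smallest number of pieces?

Consider every possible first cut. r[k] is the best of p[i]+r[k−i] over all sellable i≤k.
r[1] = 1
r[2] = 4
r[3] = 5  (first piece 1, then r[2]=4)
r[4] = 10
r[5] = 12
r[6] = 14  (first piece 2, then r[4]=10)
r[7] = 18
r[8] = 20  (first piece 4, then r[4]=10)
Maximum revenue is $20.
Now minimize piece count subject to staying optimal: for each k, pieces[k] = 1 + min over i with p[i]+r[k−i]=r[k] of pieces[k−i].
pieces[5] = 1
pieces[6] = 1
pieces[7] = 1
pieces[8] = 2

2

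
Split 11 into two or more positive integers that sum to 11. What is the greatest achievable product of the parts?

54

Fill g[k] for k=2..11: at each k try every first piece i and multiply by the better of (k−i) uncut or g[k−i].
Small cases: g[2]=1, g[3]=2.
g[4] = 2*max(2,1) = 2*2 = 4
g[5] = 2*max(3,2) = 2*3 = 6
g[6] = 3*max(3,2) = 3*3 = 9
g[7] = 2*max(5,6) = 2*6 = 12
g[8] = 2*max(6,9) = 2*9 = 18
g[9] = 3*max(6,9) = 3*9 = 27
g[10] = 2*max(8,18) = 2*18 = 36
g[11] = 2*max(9,27) = 2*27 = 54
One optimal split: 3 + 3 + 3 + 2; product 3*3*3*2 = 54.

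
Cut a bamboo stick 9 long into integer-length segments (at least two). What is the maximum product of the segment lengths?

27

Define f[k] = max over 1≤i<k of i · max(k−i, f[k−i]); the inner max lets the remainder stay uncut if that's better.
f[2] = 1*max(1,0) = 1*1 = 1
f[3] = max(1*2, 2*1) = 2
f[4] = max(1*3, 2*2, 3*1) = 4
f[5] = max(1*4, 2*3, 3*2, 4*1) = 6
f[6] = max(1*6, 2*4, 3*3, 4*2, 5*1) = 9
f[7] = max(1*9, 2*6, 3*4, 4*3, 5*2, 6*1) = 12
f[8] = max(1*12, 2*9, 3*6, …, 6*2, 7*1) = 18
f[9] = max(1*18, 2*12, 3*9, …, 7*2, 8*1) = 27
One optimal split: 3 + 3 + 3; product 3*3*3 = 27.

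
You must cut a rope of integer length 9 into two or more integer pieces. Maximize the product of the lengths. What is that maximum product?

Fill g[k] for k=2..9: at each k try every first piece i and multiply by the better of (k−i) uncut or g[k−i].
g[2] = 1×max(1,0) = 1×1 = 1
g[3] = 1×max(2,1) = 1×2 = 2
g[4] = 2×max(2,1) = 2×2 = 4
g[5] = 2×max(3,2) = 2×3 = 6
g[6] = 3×max(3,2) = 3×3 = 9
g[7] = 2×max(5,6) = 2×6 = 12
g[8] = 2×max(6,9) = 2×9 = 18
g[9] = 3×max(6,9) = 3×9 = 27
One optimal split: 3 + 3 + 3; product 3×3×3 = 27.

27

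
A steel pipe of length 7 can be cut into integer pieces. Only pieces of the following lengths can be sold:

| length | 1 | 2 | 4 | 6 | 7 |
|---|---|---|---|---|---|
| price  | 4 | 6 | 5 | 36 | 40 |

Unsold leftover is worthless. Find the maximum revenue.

Build f[k] bottom-up: f[k] = max over allowed piece i of (p[i] + f[k−i]).
f[1] = 4
f[2] = 8  (first piece 1, then f[1]=4)
f[3] = 12  (first piece 1, then f[2]=8)
f[4] = 16  (first piece 1, then f[3]=12)
f[5] = 20  (first piece 1, then f[4]=16)
f[6] = 36
f[7] = 40  (first piece 1, then f[6]=36)
One optimal cutting: 6 + 1 → $40.

40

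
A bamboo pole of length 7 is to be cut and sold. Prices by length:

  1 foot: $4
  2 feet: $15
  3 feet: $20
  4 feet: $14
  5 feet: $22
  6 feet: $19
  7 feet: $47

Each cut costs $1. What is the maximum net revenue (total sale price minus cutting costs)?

Let net[k] be the best obtainable value from length k. For each k, try every first piece i and keep the best of price[i] + net[k−i] minus the 1 cut fee when i<k.
net[1] = 4
net[2] = max(4+4-1, 15+0) = 15
net[3] = max(4+15-1, 15+4-1, 20+0) = 20
net[4] = max(4+20-1, 15+15-1, 20+4-1, 14+0) = 29
net[5] = max(4+29-1, 15+20-1, 20+15-1, 14+4-1, 22+0) = 34
net[6] = max(4+34-1, 15+29-1, 20+20-1, 14+15-1, 22+4-1, 19+0) = 43
net[7] = max(4+43-1, 15+34-1, 20+29-1, …, 19+4-1, 47+0) = 48
One optimal plan: pieces 3 + 2 + 2 (2 cuts) → $50 − $2 = $48.

48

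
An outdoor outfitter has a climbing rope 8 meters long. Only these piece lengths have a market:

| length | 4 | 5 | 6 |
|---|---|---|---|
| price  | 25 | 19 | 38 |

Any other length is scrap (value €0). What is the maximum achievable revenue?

Build best[k] bottom-up: best[k] = max over allowed piece i of (p[i] + best[k−i]).
best[1] = 0
best[2] = 0
best[3] = 0
best[4] = 25
best[5] = 25
best[6] = 38
best[7] = 38
best[8] = 50  (first piece 4, then best[4]=25)
One optimal cutting: 4 + 4 → €50.

50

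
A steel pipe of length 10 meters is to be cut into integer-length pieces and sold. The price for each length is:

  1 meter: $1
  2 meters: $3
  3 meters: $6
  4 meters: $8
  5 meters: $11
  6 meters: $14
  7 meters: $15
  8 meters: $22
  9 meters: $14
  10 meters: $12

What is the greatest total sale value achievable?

Consider every possible first cut. v[k] is the best of p[i]+v[k−i] over all sellable i≤k.
v[1] = 1
v[2] = 3
v[3] = 6
v[4] = 8
v[5] = 11
v[6] = 14
v[7] = 15  (first piece 1, then v[6]=14)
v[8] = 22
v[9] = 23  (first piece 1, then v[8]=22)
v[10] = 25  (first piece 2, then v[8]=22)
One optimal cutting: 8 + 2 → $22 + $3 = $25.

25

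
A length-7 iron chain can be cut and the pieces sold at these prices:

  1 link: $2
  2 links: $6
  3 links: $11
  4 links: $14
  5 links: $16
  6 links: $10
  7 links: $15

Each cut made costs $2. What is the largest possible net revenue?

23

Consider every possible first cut. r[k] is the best of p[i]+r[k−i] over all sellable i≤k, charging 2 whenever i<k.
r[1] = 2
r[2] = max(2+2-2, 6+0) = 6
r[3] = max(2+6-2, 6+2-2, 11+0) = 11
r[4] = max(2+11-2, 6+6-2, 11+2-2, 14+0) = 14
r[5] = max(2+14-2, 6+11-2, 11+6-2, 14+2-2, 16+0) = 16
r[6] = max(2+16-2, 6+14-2, 11+11-2, 14+6-2, 16+2-2, 10+0) = 20
r[7] = max(2+20-2, 6+16-2, 11+14-2, …, 10+2-2, 15+0) = 23
One optimal plan: pieces 4 + 3 (1 cut) → $25 − $2 = $23.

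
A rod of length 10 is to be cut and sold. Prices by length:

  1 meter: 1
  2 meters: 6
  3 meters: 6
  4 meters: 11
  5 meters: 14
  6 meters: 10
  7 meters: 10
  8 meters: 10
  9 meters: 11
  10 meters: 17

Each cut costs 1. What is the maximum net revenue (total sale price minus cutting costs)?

Build r[k] bottom-up: r[k] = max over allowed piece i of (p[i] + r[k−i]) − 1 per cut.
r[1] = 1
r[2] = max(1+1-1, 6+0) = 6
r[3] = max(1+6-1, 6+1-1, 6+0) = 6
r[4] = max(1+6-1, 6+6-1, 6+1-1, 11+0) = 11
r[5] = max(1+11-1, 6+6-1, 6+6-1, 11+1-1, 14+0) = 14
r[6] = max(1+14-1, 6+11-1, 6+6-1, 11+6-1, 14+1-1, 10+0) = 16
r[7] = max(1+16-1, 6+14-1, 6+11-1, …, 10+1-1, 10+0) = 19
r[8] = max(1+19-1, 6+16-1, 6+14-1, …, 10+1-1, 10+0) = 21
r[9] = max(1+21-1, 6+19-1, 6+16-1, …, 10+1-1, 11+0) = 24
r[10] = max(1+24-1, 6+21-1, 6+19-1, …, 11+1-1, 17+0) = 27
One optimal plan: pieces 5 + 5 (1 cut) → 28 − 1 = 27.

27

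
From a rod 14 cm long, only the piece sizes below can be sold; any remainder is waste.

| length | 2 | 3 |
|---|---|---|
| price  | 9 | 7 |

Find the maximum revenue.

63

Let best[k] be the best obtainable value from length k. For each k, try every first piece i and keep the best of price[i] + best[k−i].
best[1] = 0
best[2] = 9
best[3] = 9
best[4] = 18  (first piece 2, then best[2]=9)
best[5] = 18
best[6] = 27  (first piece 2, then best[4]=18)
best[7] = 27
best[8] = 36  (first piece 2, then best[6]=27)
best[9] = 36
best[10] = 45  (first piece 2, then best[8]=36)
best[11] = 45
best[12] = 54  (first piece 2, then best[10]=45)
best[13] = 54
best[14] = 63  (first piece 2, then best[12]=54)
One optimal cutting: 2 + 2 + 2 + 2 + 2 + 2 + 2 → $63.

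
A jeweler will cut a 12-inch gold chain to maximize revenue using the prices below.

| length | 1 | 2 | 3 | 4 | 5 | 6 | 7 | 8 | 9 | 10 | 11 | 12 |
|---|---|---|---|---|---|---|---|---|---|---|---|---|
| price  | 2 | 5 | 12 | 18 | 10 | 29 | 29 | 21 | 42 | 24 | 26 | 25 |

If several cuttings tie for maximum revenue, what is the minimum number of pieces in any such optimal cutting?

Let r[k] be the best obtainable value from length k. For each k, try every first piece i and keep the best of price[i] + r[k−i].
r[1] = 2
r[2] = 5
r[3] = 12
r[4] = 18
r[5] = 20  (first piece 1, then r[4]=18)
r[6] = 29
r[7] = 31  (first piece 1, then r[6]=29)
r[8] = 36  (first piece 4, then r[4]=18)
r[9] = 42
r[10] = 47  (first piece 4, then r[6]=29)
r[11] = 49  (first piece 1, then r[10]=47)
r[12] = 58  (first piece 6, then r[6]=29)
Maximum revenue is $58.
Now minimize piece count subject to staying optimal: for each k, pieces[k] = 1 + min over i with p[i]+r[k−i]=r[k] of pieces[k−i].
pieces[9] = 1
pieces[10] = 2
pieces[11] = 3
pieces[12] = 2

2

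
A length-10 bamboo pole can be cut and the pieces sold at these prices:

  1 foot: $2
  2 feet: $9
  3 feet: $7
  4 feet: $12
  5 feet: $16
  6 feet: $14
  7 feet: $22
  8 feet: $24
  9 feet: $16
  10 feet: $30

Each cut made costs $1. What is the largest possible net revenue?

Consider every possible first cut. r[k] is the best of p[i]+r[k−i] over all sellable i≤k, charging 1 whenever i<k.
r[1] = 2
r[2] = max(2+2-1, 9+0) = 9
r[3] = max(2+9-1, 9+2-1, 7+0) = 10
r[4] = max(2+10-1, 9+9-1, 7+2-1, 12+0) = 17
r[5] = max(2+17-1, 9+10-1, 7+9-1, 12+2-1, 16+0) = 18
r[6] = max(2+18-1, 9+17-1, 7+10-1, 12+9-1, 16+2-1, 14+0) = 25
r[7] = max(2+25-1, 9+18-1, 7+17-1, …, 14+2-1, 22+0) = 26
r[8] = max(2+26-1, 9+25-1, 7+18-1, …, 22+2-1, 24+0) = 33
r[9] = max(2+33-1, 9+26-1, 7+25-1, …, 24+2-1, 16+0) = 34
r[10] = max(2+34-1, 9+33-1, 7+26-1, …, 16+2-1, 30+0) = 41
One optimal plan: pieces 2 + 2 + 2 + 2 + 2 (4 cuts) → $45 − $4 = $41.

41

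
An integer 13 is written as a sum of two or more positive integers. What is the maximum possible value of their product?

Define f[k] = max over 1≤i<k of i · max(k−i, f[k−i]); the inner max lets the remainder stay uncut if that's better.
f[2] = 1*max(1,0) = 1*1 = 1
f[3] = 1*max(2,1) = 1*2 = 2
f[4] = 2*max(2,1) = 2*2 = 4
f[5] = 2*max(3,2) = 2*3 = 6
f[6] = 3*max(3,2) = 3*3 = 9
f[7] = 2*max(5,6) = 2*6 = 12
f[8] = 2*max(6,9) = 2*9 = 18
f[9] = 3*max(6,9) = 3*9 = 27
f[10] = 2*max(8,18) = 2*18 = 36
f[11] = 2*max(9,27) = 2*27 = 54
f[12] = 3*max(9,27) = 3*27 = 81
f[13] = 2*max(11,54) = 2*54 = 108
One optimal split: 3 + 3 + 3 + 2 + 2; product 3*3*3*2*2 = 108.

108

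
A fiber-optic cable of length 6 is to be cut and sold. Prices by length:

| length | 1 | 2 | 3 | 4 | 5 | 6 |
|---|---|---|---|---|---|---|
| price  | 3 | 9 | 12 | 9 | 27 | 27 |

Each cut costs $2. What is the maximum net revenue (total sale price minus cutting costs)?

Build r[k] bottom-up: r[k] = max over allowed piece i of (p[i] + r[k−i]) − 2 per cut.
r[1] = 3
r[2] = max(3+3-2, 9+0) = 9
r[3] = max(3+9-2, 9+3-2, 12+0) = 12
r[4] = max(3+12-2, 9+9-2, 12+3-2, 9+0) = 16
r[5] = max(3+16-2, 9+12-2, 12+9-2, 9+3-2, 27+0) = 27
r[6] = max(3+27-2, 9+16-2, 12+12-2, 9+9-2, 27+3-2, 27+0) = 28
One optimal plan: pieces 5 + 1 (1 cut) → $30 − $2 = $28.

28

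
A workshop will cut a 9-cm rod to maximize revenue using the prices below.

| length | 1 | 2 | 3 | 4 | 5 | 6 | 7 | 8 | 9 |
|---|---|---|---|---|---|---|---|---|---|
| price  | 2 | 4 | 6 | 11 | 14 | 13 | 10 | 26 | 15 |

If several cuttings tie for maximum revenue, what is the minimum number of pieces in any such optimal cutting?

Consider every possible first cut. r[k] is the best of p[i]+r[k−i] over all sellable i≤k.
r[1] = 2
r[2] = 4  (first piece 1, then r[1]=2)
r[3] = 6  (first piece 1, then r[2]=4)
r[4] = 11
r[5] = 14
r[6] = 16  (first piece 1, then r[5]=14)
r[7] = 18  (first piece 1, then r[6]=16)
r[8] = 26
r[9] = 28  (first piece 1, then r[8]=26)
Maximum revenue is €28.
Now minimize piece count subject to staying optimal: for each k, pieces[k] = 1 + min over i with p[i]+r[k−i]=r[k] of pieces[k−i].
pieces[6] = 2
pieces[7] = 2
pieces[8] = 1
pieces[9] = 2

2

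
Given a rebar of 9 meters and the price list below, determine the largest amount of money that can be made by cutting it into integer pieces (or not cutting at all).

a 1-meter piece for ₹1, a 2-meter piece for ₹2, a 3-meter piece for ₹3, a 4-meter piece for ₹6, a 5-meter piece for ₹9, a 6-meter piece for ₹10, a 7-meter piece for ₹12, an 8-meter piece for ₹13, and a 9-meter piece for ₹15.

Consider every possible first cut. R[k] is the best of p[i]+R[k−i] over all sellable i≤k.
R[1] = 1
R[2] = max(1+1, 2+0) = 2
R[3] = max(1+2, 2+1, 3+0) = 3
R[4] = max(1+3, 2+2, 3+1, 6+0) = 6
R[5] = max(1+6, 2+3, 3+2, 6+1, 9+0) = 9
R[6] = max(1+9, 2+6, 3+3, 6+2, 9+1, 10+0) = 10
R[7] = max(1+10, 2+9, 3+6, …, 10+1, 12+0) = 12
R[8] = max(1+12, 2+10, 3+9, …, 12+1, 13+0) = 13
R[9] = max(1+13, 2+12, 3+10, …, 13+1, 15+0) = 15
One optimal cutting: 5 + 4 → ₹9 + ₹6 = ₹15.

15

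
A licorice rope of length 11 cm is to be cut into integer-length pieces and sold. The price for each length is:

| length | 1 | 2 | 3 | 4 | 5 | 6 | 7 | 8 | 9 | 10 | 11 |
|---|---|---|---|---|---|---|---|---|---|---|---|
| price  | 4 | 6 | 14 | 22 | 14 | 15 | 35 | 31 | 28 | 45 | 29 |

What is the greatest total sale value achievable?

58

Let r[k] be the best obtainable value from length k. For each k, try every first piece i and keep the best of price[i] + r[k−i].
r[1] = 4
r[2] = max(4+4, 6+0) = 8
r[3] = max(4+8, 6+4, 14+0) = 14
r[4] = max(4+14, 6+8, 14+4, 22+0) = 22
r[5] = max(4+22, 6+14, 14+8, 22+4, 14+0) = 26
r[6] = max(4+26, 6+22, 14+14, 22+8, 14+4, 15+0) = 30
r[7] = max(4+30, 6+26, 14+22, …, 15+4, 35+0) = 36
r[8] = max(4+36, 6+30, 14+26, …, 35+4, 31+0) = 44
r[9] = max(4+44, 6+36, 14+30, …, 31+4, 28+0) = 48
r[10] = max(4+48, 6+44, 14+36, …, 28+4, 45+0) = 52
r[11] = max(4+52, 6+48, 14+44, …, 45+4, 29+0) = 58
One optimal cutting: 4 + 4 + 3 → ¢22 + ¢22 + ¢14 = ¢58.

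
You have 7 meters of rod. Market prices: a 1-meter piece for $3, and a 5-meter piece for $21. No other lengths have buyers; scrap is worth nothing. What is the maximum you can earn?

27

Consider every possible first cut. best[k] is the best of p[i]+best[k−i] over all sellable i≤k.
best[1] = 3
best[2] = 6  (first piece 1, then best[1]=3)
best[3] = 9  (first piece 1, then best[2]=6)
best[4] = 12  (first piece 1, then best[3]=9)
best[5] = max(3+12, 21+0) = 21
best[6] = max(3+21, 21+3) = 24
best[7] = max(3+24, 21+6) = 27
One optimal cutting: 5 + 1 + 1 → $27.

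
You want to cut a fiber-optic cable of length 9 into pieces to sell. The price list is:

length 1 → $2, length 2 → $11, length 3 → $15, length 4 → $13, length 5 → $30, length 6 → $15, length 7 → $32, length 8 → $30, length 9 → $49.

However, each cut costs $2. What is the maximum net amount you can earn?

Let v[k] be the best obtainable value from length k. For each k, try every first piece i and keep the best of price[i] + v[k−i] minus the 2 cut fee when i<k.
v[1] = 2
v[2] = 11
v[3] = 15
v[4] = 20  (first piece 2, then v[2]=11)
v[5] = 30
v[6] = 30  (first piece 1, then v[5]=30)
v[7] = 39  (first piece 2, then v[5]=30)
v[8] = 43  (first piece 3, then v[5]=30)
v[9] = 49
Best is to make no cuts and sell whole for $49.

49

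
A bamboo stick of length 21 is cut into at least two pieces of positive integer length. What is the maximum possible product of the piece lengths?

Define m[k] = max over 1≤i<k of i · max(k−i, m[k−i]); the inner max lets the remainder stay uncut if that's better.
m[2] = 1*max(1,0) = 1*1 = 1
m[3] = 1*max(2,1) = 1*2 = 2
m[4] = 2*max(2,1) = 2*2 = 4
m[5] = 2*max(3,2) = 2*3 = 6
m[6] = 3*max(3,2) = 3*3 = 9
m[7] = 2*max(5,6) = 2*6 = 12
m[8] = 2*max(6,9) = 2*9 = 18
m[9] = 3*max(6,9) = 3*9 = 27
m[10] = 2*max(8,18) = 2*18 = 36
m[11] = 2*max(9,27) = 2*27 = 54
m[12] = 3*max(9,27) = 3*27 = 81
m[13] = 2*max(11,54) = 2*54 = 108
m[14] = 2*max(12,81) = 2*81 = 162
m[15] = 3*max(12,81) = 3*81 = 243
m[16] = 2*max(14,162) = 2*162 = 324
m[17] = 2*max(15,243) = 2*243 = 486
m[18] = 3*max(15,243) = 3*243 = 729
m[19] = 2*max(17,486) = 2*486 = 972
m[20] = 2*max(18,729) = 2*729 = 1458
m[21] = 3*max(18,729) = 3*729 = 2187
One optimal split: 3 + 3 + 3 + 3 + 3 + 3 + 3; product 3*3*3*3*3*3*3 = 2187.

2187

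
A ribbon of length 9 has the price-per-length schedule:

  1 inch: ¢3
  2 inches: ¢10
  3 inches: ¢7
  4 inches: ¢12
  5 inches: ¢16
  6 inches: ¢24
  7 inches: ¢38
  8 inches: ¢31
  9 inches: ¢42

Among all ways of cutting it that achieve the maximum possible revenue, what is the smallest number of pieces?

Build r[k] bottom-up: r[k] = max over allowed piece i of (p[i] + r[k−i]).
r[1] = 3
r[2] = 10
r[3] = 13  (first piece 1, then r[2]=10)
r[4] = 20  (first piece 2, then r[2]=10)
r[5] = 23  (first piece 1, then r[4]=20)
r[6] = 30  (first piece 2, then r[4]=20)
r[7] = 38
r[8] = 41  (first piece 1, then r[7]=38)
r[9] = 48  (first piece 2, then r[7]=38)
Maximum revenue is ¢48.
Now minimize piece count subject to staying optimal: for each k, pieces[k] = 1 + min over i with p[i]+r[k−i]=r[k] of pieces[k−i].
pieces[6] = 3
pieces[7] = 1
pieces[8] = 2
pieces[9] = 2

2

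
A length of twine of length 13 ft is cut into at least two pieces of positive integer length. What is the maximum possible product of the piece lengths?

Define f[k] = max over 1≤i<k of i · max(k−i, f[k−i]); the inner max lets the remainder stay uncut if that's better.
Small cases: f[2]=1, f[3]=2, f[4]=4, f[5]=6, f[6]=9, f[7]=12, f[8]=18.
f[9] = 3×max(6,9) = 3×9 = 27
f[10] = 2×max(8,18) = 2×18 = 36
f[11] = 2×max(9,27) = 2×27 = 54
f[12] = 3×max(9,27) = 3×27 = 81
f[13] = 2×max(11,54) = 2×54 = 108
One optimal split: 3 + 3 + 3 + 2 + 2; product 3×3×3×2×2 = 108.

108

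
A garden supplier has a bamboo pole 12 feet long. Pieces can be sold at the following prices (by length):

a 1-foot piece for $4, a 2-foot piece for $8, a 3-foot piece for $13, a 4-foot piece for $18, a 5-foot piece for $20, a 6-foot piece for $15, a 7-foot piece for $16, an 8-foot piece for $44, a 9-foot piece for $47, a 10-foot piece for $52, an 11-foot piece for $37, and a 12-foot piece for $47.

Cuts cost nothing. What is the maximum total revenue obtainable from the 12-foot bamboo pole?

62

Consider every possible first cut. v[k] is the best of p[i]+v[k−i] over all sellable i≤k.
v[1] = 4
v[2] = max(4+4, 8+0) = 8
v[3] = max(4+8, 8+4, 13+0) = 13
v[4] = max(4+13, 8+8, 13+4, 18+0) = 18
v[5] = max(4+18, 8+13, 13+8, 18+4, 20+0) = 22
v[6] = max(4+22, 8+18, 13+13, 18+8, 20+4, 15+0) = 26
v[7] = max(4+26, 8+22, 13+18, …, 15+4, 16+0) = 31
v[8] = max(4+31, 8+26, 13+22, …, 16+4, 44+0) = 44
v[9] = max(4+44, 8+31, 13+26, …, 44+4, 47+0) = 48
v[10] = max(4+48, 8+44, 13+31, …, 47+4, 52+0) = 52
v[11] = max(4+52, 8+48, 13+44, …, 52+4, 37+0) = 57
v[12] = max(4+57, 8+52, 13+48, …, 37+4, 47+0) = 62
One optimal cutting: 8 + 4 → $44 + $18 = $62.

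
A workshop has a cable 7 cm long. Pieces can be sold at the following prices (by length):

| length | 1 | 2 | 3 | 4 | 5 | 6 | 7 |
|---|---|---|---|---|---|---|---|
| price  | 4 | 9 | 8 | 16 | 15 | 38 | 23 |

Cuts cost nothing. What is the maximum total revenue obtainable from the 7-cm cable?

42

Build v[k] bottom-up: v[k] = max over allowed piece i of (p[i] + v[k−i]).
v[1] = 4
v[2] = max(4+4, 9+0) = 9
v[3] = max(4+9, 9+4, 8+0) = 13
v[4] = max(4+13, 9+9, 8+4, 16+0) = 18
v[5] = max(4+18, 9+13, 8+9, 16+4, 15+0) = 22
v[6] = max(4+22, 9+18, 8+13, 16+9, 15+4, 38+0) = 38
v[7] = max(4+38, 9+22, 8+18, …, 38+4, 23+0) = 42
One optimal cutting: 6 + 1 → $38 + $4 = $42.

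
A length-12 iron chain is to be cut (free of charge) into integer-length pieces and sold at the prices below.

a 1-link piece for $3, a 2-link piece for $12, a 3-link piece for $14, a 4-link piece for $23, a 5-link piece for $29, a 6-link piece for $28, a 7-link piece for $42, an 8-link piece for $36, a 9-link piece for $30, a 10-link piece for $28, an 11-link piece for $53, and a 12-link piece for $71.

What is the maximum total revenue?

72

Let r[k] be the best obtainable value from length k. For each k, try every first piece i and keep the best of price[i] + r[k−i].
r[1] = 3
r[2] = max(3+3, 12+0) = 12
r[3] = max(3+12, 12+3, 14+0) = 15
r[4] = max(3+15, 12+12, 14+3, 23+0) = 24
r[5] = max(3+24, 12+15, 14+12, 23+3, 29+0) = 29
r[6] = max(3+29, 12+24, 14+15, 23+12, 29+3, 28+0) = 36
r[7] = max(3+36, 12+29, 14+24, …, 28+3, 42+0) = 42
r[8] = max(3+42, 12+36, 14+29, …, 42+3, 36+0) = 48
r[9] = max(3+48, 12+42, 14+36, …, 36+3, 30+0) = 54
r[10] = max(3+54, 12+48, 14+42, …, 30+3, 28+0) = 60
r[11] = max(3+60, 12+54, 14+48, …, 28+3, 53+0) = 66
r[12] = max(3+66, 12+60, 14+54, …, 53+3, 71+0) = 72
One optimal cutting: 2 + 2 + 2 + 2 + 2 + 2 → $12 + $12 + $12 + $12 + $12 + $12 = $72.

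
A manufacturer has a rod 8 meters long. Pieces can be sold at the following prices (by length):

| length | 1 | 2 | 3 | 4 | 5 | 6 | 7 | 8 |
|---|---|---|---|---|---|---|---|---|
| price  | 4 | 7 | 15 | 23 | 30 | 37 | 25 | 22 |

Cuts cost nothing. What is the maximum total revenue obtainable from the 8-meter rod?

46

Build r[k] bottom-up: r[k] = max over allowed piece i of (p[i] + r[k−i]).
r[1] = 4
r[2] = 8  (first piece 1, then r[1]=4)
r[3] = 15
r[4] = 23
r[5] = 30
r[6] = 37
r[7] = 41  (first piece 1, then r[6]=37)
r[8] = 46  (first piece 4, then r[4]=23)
One optimal cutting: 4 + 4 → $23 + $23 = $46.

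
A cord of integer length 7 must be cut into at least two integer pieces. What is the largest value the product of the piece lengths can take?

Let f[k] be the best product for length k (with at least one cut). For each first piece i, the rest contributes max(k−i, f[k−i]).
f[2] = 1*max(1,0) = 1*1 = 1
f[3] = 1*max(2,1) = 1*2 = 2
f[4] = 2*max(2,1) = 2*2 = 4
f[5] = 2*max(3,2) = 2*3 = 6
f[6] = 3*max(3,2) = 3*3 = 9
f[7] = 2*max(5,6) = 2*6 = 12
One optimal split: 3 + 2 + 2; product 3*2*2 = 12.

12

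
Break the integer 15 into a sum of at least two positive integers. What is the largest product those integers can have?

243

Let m[k] be the best product for length k (with at least one cut). For each first piece i, the rest contributes max(k−i, m[k−i]).
m[2] = 1*max(1,0) = 1*1 = 1
m[3] = max(1*2, 2*1) = 2
m[4] = max(1*3, 2*2, 3*1) = 4
m[5] = max(1*4, 2*3, 3*2, 4*1) = 6
m[6] = max(1*6, 2*4, 3*3, 4*2, 5*1) = 9
m[7] = max(1*9, 2*6, 3*4, 4*3, 5*2, 6*1) = 12
m[8] = max(1*12, 2*9, 3*6, …, 6*2, 7*1) = 18
m[9] = max(1*18, 2*12, 3*9, …, 7*2, 8*1) = 27
m[10] = max(1*27, 2*18, 3*12, …, 8*2, 9*1) = 36
m[11] = max(1*36, 2*27, 3*18, …, 9*2, 10*1) = 54
m[12] = max(1*54, 2*36, 3*27, …, 10*2, 11*1) = 81
m[13] = max(1*81, 2*54, 3*36, …, 11*2, 12*1) = 108
m[14] = max(1*108, 2*81, 3*54, …, 12*2, 13*1) = 162
m[15] = max(1*162, 2*108, 3*81, …, 13*2, 14*1) = 243
One optimal split: 3 + 3 + 3 + 3 + 3; product 3*3*3*3*3 = 243.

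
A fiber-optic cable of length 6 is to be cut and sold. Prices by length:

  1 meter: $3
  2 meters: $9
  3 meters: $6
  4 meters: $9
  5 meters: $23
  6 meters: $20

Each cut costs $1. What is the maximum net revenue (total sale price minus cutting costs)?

Let v[k] be the best obtainable value from length k. For each k, try every first piece i and keep the best of price[i] + v[k−i] minus the 1 cut fee when i<k.
v[1] = 3
v[2] = 9
v[3] = 11  (first piece 1, then v[2]=9)
v[4] = 17  (first piece 2, then v[2]=9)
v[5] = 23
v[6] = 25  (first piece 1, then v[5]=23)
One optimal plan: pieces 5 + 1 (1 cut) → $26 − $1 = $25.

25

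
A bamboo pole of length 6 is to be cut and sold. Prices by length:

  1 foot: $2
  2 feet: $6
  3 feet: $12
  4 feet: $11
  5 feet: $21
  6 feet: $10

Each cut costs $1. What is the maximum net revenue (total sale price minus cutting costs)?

23

Build net[k] bottom-up: net[k] = max over allowed piece i of (p[i] + net[k−i]) − 1 per cut.
net[1] = 2
net[2] = max(2+2-1, 6+0) = 6
net[3] = max(2+6-1, 6+2-1, 12+0) = 12
net[4] = max(2+12-1, 6+6-1, 12+2-1, 11+0) = 13
net[5] = max(2+13-1, 6+12-1, 12+6-1, 11+2-1, 21+0) = 21
net[6] = max(2+21-1, 6+13-1, 12+12-1, 11+6-1, 21+2-1, 10+0) = 23
One optimal plan: pieces 3 + 3 (1 cut) → $24 − $1 = $23.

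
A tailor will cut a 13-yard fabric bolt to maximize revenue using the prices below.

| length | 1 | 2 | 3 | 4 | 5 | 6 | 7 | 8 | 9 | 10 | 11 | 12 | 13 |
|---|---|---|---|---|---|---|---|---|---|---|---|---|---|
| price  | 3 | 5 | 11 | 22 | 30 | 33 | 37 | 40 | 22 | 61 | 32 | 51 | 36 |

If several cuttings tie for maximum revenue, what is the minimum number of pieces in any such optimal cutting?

3

Let r[k] be the best obtainable value from length k. For each k, try every first piece i and keep the best of price[i] + r[k−i].
r[1] = 3
r[2] = max(3+3, 5+0) = 6
r[3] = max(3+6, 5+3, 11+0) = 11
r[4] = max(3+11, 5+6, 11+3, 22+0) = 22
r[5] = max(3+22, 5+11, 11+6, 22+3, 30+0) = 30
r[6] = max(3+30, 5+22, 11+11, 22+6, 30+3, 33+0) = 33
r[7] = max(3+33, 5+30, 11+22, …, 33+3, 37+0) = 37
r[8] = max(3+37, 5+33, 11+30, …, 37+3, 40+0) = 44
r[9] = max(3+44, 5+37, 11+33, …, 40+3, 22+0) = 52
r[10] = max(3+52, 5+44, 11+37, …, 22+3, 61+0) = 61
r[11] = max(3+61, 5+52, 11+44, …, 61+3, 32+0) = 64
r[12] = max(3+64, 5+61, 11+52, …, 32+3, 51+0) = 67
r[13] = max(3+67, 5+64, 11+61, …, 51+3, 36+0) = 74
Maximum revenue is $74.
Now minimize piece count subject to staying optimal: for each k, pieces[k] = 1 + min over i with p[i]+r[k−i]=r[k] of pieces[k−i].
pieces[10] = 1
pieces[11] = 2
pieces[12] = 2
pieces[13] = 3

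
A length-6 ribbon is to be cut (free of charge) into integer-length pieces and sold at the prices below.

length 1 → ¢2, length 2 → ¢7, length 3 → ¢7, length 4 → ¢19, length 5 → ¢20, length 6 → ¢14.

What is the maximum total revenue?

26

Let R[k] be the best obtainable value from length k. For each k, try every first piece i and keep the best of price[i] + R[k−i].
R[1] = 2
R[2] = max(2+2, 7+0) = 7
R[3] = max(2+7, 7+2, 7+0) = 9
R[4] = max(2+9, 7+7, 7+2, 19+0) = 19
R[5] = max(2+19, 7+9, 7+7, 19+2, 20+0) = 21
R[6] = max(2+21, 7+19, 7+9, 19+7, 20+2, 14+0) = 26
One optimal cutting: 4 + 2 → ¢19 + ¢7 = ¢26.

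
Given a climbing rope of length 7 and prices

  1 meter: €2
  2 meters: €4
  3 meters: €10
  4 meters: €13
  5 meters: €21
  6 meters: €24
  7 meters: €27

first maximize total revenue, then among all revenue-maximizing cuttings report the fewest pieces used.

1

Build r[k] bottom-up: r[k] = max over allowed piece i of (p[i] + r[k−i]).
r[1] = 2
r[2] = max(2+2, 4+0) = 4
r[3] = max(2+4, 4+2, 10+0) = 10
r[4] = max(2+10, 4+4, 10+2, 13+0) = 13
r[5] = max(2+13, 4+10, 10+4, 13+2, 21+0) = 21
r[6] = max(2+21, 4+13, 10+10, 13+4, 21+2, 24+0) = 24
r[7] = max(2+24, 4+21, 10+13, …, 24+2, 27+0) = 27
Maximum revenue is €27.
Now minimize piece count subject to staying optimal: for each k, pieces[k] = 1 + min over i with p[i]+r[k−i]=r[k] of pieces[k−i].
pieces[4] = 1
pieces[5] = 1
pieces[6] = 1
pieces[7] = 1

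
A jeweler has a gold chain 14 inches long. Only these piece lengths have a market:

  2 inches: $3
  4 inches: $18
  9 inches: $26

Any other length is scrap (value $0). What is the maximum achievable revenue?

Consider every possible first cut. best[k] is the best of p[i]+best[k−i] over all sellable i≤k.
best[1] = 0
best[2] = 3
best[3] = 3
best[4] = 18
best[5] = 18
best[6] = 21  (first piece 2, then best[4]=18)
best[7] = 21
best[8] = 36  (first piece 4, then best[4]=18)
best[9] = 36
best[10] = 39  (first piece 2, then best[8]=36)
best[11] = 39
best[12] = 54  (first piece 4, then best[8]=36)
best[13] = 54
best[14] = 57  (first piece 2, then best[12]=54)
One optimal cutting: 4 + 4 + 4 + 2 → $57.

57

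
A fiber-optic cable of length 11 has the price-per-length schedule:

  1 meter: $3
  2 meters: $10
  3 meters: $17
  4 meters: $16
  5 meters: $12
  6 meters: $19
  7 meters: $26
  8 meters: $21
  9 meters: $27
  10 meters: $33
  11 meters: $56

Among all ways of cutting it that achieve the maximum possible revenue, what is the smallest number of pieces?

4

Build r[k] bottom-up: r[k] = max over allowed piece i of (p[i] + r[k−i]).
r[1] = 3
r[2] = max(3+3, 10+0) = 10
r[3] = max(3+10, 10+3, 17+0) = 17
r[4] = max(3+17, 10+10, 17+3, 16+0) = 20
r[5] = max(3+20, 10+17, 17+10, 16+3, 12+0) = 27
r[6] = max(3+27, 10+20, 17+17, 16+10, 12+3, 19+0) = 34
r[7] = max(3+34, 10+27, 17+20, …, 19+3, 26+0) = 37
r[8] = max(3+37, 10+34, 17+27, …, 26+3, 21+0) = 44
r[9] = max(3+44, 10+37, 17+34, …, 21+3, 27+0) = 51
r[10] = max(3+51, 10+44, 17+37, …, 27+3, 33+0) = 54
r[11] = max(3+54, 10+51, 17+44, …, 33+3, 56+0) = 61
Maximum revenue is $61.
Now minimize piece count subject to staying optimal: for each k, pieces[k] = 1 + min over i with p[i]+r[k−i]=r[k] of pieces[k−i].
pieces[8] = 3
pieces[9] = 3
pieces[10] = 4
pieces[11] = 4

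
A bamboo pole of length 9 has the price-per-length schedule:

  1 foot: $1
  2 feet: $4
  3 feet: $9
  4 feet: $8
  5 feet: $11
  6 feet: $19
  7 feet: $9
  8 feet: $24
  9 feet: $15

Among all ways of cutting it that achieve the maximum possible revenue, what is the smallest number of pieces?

2

Consider every possible first cut. r[k] is the best of p[i]+r[k−i] over all sellable i≤k.
r[1] = 1
r[2] = 4
r[3] = 9
r[4] = 10  (first piece 1, then r[3]=9)
r[5] = 13  (first piece 2, then r[3]=9)
r[6] = 19
r[7] = 20  (first piece 1, then r[6]=19)
r[8] = 24
r[9] = 28  (first piece 3, then r[6]=19)
Maximum revenue is $28.
Now minimize piece count subject to staying optimal: for each k, pieces[k] = 1 + min over i with p[i]+r[k−i]=r[k] of pieces[k−i].
pieces[6] = 1
pieces[7] = 2
pieces[8] = 1
pieces[9] = 2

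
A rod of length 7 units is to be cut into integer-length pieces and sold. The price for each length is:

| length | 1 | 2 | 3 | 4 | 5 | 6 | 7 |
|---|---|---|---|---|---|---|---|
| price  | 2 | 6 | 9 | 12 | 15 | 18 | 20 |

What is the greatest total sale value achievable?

21

Build r[k] bottom-up: r[k] = max over allowed piece i of (p[i] + r[k−i]).
r[1] = 2
r[2] = 6
r[3] = 9
r[4] = 12  (first piece 2, then r[2]=6)
r[5] = 15  (first piece 2, then r[3]=9)
r[6] = 18  (first piece 2, then r[4]=12)
r[7] = 21  (first piece 2, then r[5]=15)
One optimal cutting: 3 + 2 + 2 → 9 + 6 + 6 = 21.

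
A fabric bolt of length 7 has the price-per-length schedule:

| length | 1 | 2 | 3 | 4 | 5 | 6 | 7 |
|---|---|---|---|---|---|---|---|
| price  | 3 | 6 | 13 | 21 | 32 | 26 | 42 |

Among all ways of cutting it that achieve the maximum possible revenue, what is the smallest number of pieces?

1

Build r[k] bottom-up: r[k] = max over allowed piece i of (p[i] + r[k−i]).
r[1] = 3
r[2] = max(3+3, 6+0) = 6
r[3] = max(3+6, 6+3, 13+0) = 13
r[4] = max(3+13, 6+6, 13+3, 21+0) = 21
r[5] = max(3+21, 6+13, 13+6, 21+3, 32+0) = 32
r[6] = max(3+32, 6+21, 13+13, 21+6, 32+3, 26+0) = 35
r[7] = max(3+35, 6+32, 13+21, …, 26+3, 42+0) = 42
Maximum revenue is $42.
Now minimize piece count subject to staying optimal: for each k, pieces[k] = 1 + min over i with p[i]+r[k−i]=r[k] of pieces[k−i].
pieces[4] = 1
pieces[5] = 1
pieces[6] = 2
pieces[7] = 1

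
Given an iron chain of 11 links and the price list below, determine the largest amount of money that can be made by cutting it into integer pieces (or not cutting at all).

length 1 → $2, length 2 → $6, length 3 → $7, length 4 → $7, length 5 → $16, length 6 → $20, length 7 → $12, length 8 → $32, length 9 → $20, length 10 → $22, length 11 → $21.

40

Consider every possible first cut. v[k] is the best of p[i]+v[k−i] over all sellable i≤k.
v[1] = 2
v[2] = 6
v[3] = 8  (first piece 1, then v[2]=6)
v[4] = 12  (first piece 2, then v[2]=6)
v[5] = 16
v[6] = 20
v[7] = 22  (first piece 1, then v[6]=20)
v[8] = 32
v[9] = 34  (first piece 1, then v[8]=32)
v[10] = 38  (first piece 2, then v[8]=32)
v[11] = 40  (first piece 1, then v[10]=38)
One optimal cutting: 8 + 2 + 1 → $32 + $6 + $2 = $40.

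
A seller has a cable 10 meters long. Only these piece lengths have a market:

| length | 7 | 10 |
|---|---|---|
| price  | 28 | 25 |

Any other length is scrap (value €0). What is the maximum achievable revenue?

28

Build r[k] bottom-up: r[k] = max over allowed piece i of (p[i] + r[k−i]).
r[1] = 0
r[2] = 0
r[3] = 0
r[4] = 0
r[5] = 0
r[6] = 0
r[7] = 28
r[8] = 28
r[9] = 28
r[10] = 28
One optimal cutting: pieces 7 with 3 meters of scrap → €28.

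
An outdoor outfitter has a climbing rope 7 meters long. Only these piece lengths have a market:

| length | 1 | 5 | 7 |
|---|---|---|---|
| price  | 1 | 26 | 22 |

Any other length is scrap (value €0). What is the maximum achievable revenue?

Build f[k] bottom-up: f[k] = max over allowed piece i of (p[i] + f[k−i]).
f[1] = 1
f[2] = 2  (first piece 1, then f[1]=1)
f[3] = 3  (first piece 1, then f[2]=2)
f[4] = 4  (first piece 1, then f[3]=3)
f[5] = max(1+4, 26+0) = 26
f[6] = max(1+26, 26+1) = 27
f[7] = max(1+27, 26+2, 22+0) = 28
One optimal cutting: 5 + 1 + 1 → €28.

28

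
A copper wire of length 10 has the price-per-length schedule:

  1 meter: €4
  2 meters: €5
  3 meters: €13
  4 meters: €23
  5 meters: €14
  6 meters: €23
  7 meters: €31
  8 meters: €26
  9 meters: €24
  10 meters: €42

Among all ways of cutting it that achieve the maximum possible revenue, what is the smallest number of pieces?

4

Consider every possible first cut. r[k] is the best of p[i]+r[k−i] over all sellable i≤k.
r[1] = 4
r[2] = 8  (first piece 1, then r[1]=4)
r[3] = 13
r[4] = 23
r[5] = 27  (first piece 1, then r[4]=23)
r[6] = 31  (first piece 1, then r[5]=27)
r[7] = 36  (first piece 3, then r[4]=23)
r[8] = 46  (first piece 4, then r[4]=23)
r[9] = 50  (first piece 1, then r[8]=46)
r[10] = 54  (first piece 1, then r[9]=50)
Maximum revenue is €54.
Now minimize piece count subject to staying optimal: for each k, pieces[k] = 1 + min over i with p[i]+r[k−i]=r[k] of pieces[k−i].
pieces[7] = 2
pieces[8] = 2
pieces[9] = 3
pieces[10] = 4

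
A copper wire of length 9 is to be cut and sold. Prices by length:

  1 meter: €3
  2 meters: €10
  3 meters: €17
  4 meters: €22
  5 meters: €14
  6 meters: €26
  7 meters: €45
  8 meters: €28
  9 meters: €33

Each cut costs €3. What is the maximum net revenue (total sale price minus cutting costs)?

Consider every possible first cut. v[k] is the best of p[i]+v[k−i] over all sellable i≤k, charging 3 whenever i<k.
v[1] = 3
v[2] = 10
v[3] = 17
v[4] = 22
v[5] = 24  (first piece 2, then v[3]=17)
v[6] = 31  (first piece 3, then v[3]=17)
v[7] = 45
v[8] = 45  (first piece 1, then v[7]=45)
v[9] = 52  (first piece 2, then v[7]=45)
One optimal plan: pieces 7 + 2 (1 cut) → €55 − €3 = €52.

52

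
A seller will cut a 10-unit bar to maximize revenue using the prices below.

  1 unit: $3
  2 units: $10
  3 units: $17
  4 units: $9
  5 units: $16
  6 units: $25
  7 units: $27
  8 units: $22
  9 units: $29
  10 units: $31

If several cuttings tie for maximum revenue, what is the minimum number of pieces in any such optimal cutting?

4

Let r[k] be the best obtainable value from length k. For each k, try every first piece i and keep the best of price[i] + r[k−i].
r[1] = 3
r[2] = max(3+3, 10+0) = 10
r[3] = max(3+10, 10+3, 17+0) = 17
r[4] = max(3+17, 10+10, 17+3, 9+0) = 20
r[5] = max(3+20, 10+17, 17+10, 9+3, 16+0) = 27
r[6] = max(3+27, 10+20, 17+17, 9+10, 16+3, 25+0) = 34
r[7] = max(3+34, 10+27, 17+20, …, 25+3, 27+0) = 37
r[8] = max(3+37, 10+34, 17+27, …, 27+3, 22+0) = 44
r[9] = max(3+44, 10+37, 17+34, …, 22+3, 29+0) = 51
r[10] = max(3+51, 10+44, 17+37, …, 29+3, 31+0) = 54
Maximum revenue is $54.
Now minimize piece count subject to staying optimal: for each k, pieces[k] = 1 + min over i with p[i]+r[k−i]=r[k] of pieces[k−i].
pieces[7] = 3
pieces[8] = 3
pieces[9] = 3
pieces[10] = 4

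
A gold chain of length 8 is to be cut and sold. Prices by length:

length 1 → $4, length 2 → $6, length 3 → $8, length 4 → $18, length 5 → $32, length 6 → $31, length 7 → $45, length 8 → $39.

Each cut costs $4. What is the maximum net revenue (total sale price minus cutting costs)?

Let v[k] be the best obtainable value from length k. For each k, try every first piece i and keep the best of price[i] + v[k−i] minus the 4 cut fee when i<k.
v[1] = 4
v[2] = 6
v[3] = 8
v[4] = 18
v[5] = 32
v[6] = 32  (first piece 1, then v[5]=32)
v[7] = 45
v[8] = 45  (first piece 1, then v[7]=45)
One optimal plan: pieces 7 + 1 (1 cut) → $49 − $4 = $45.

45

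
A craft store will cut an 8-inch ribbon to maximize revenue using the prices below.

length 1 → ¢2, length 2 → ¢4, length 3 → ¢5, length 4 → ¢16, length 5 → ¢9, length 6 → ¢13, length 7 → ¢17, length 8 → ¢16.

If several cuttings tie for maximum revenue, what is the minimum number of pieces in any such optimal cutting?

2

Consider every possible first cut. r[k] is the best of p[i]+r[k−i] over all sellable i≤k.
r[1] = 2
r[2] = max(2+2, 4+0) = 4
r[3] = max(2+4, 4+2, 5+0) = 6
r[4] = max(2+6, 4+4, 5+2, 16+0) = 16
r[5] = max(2+16, 4+6, 5+4, 16+2, 9+0) = 18
r[6] = max(2+18, 4+16, 5+6, 16+4, 9+2, 13+0) = 20
r[7] = max(2+20, 4+18, 5+16, …, 13+2, 17+0) = 22
r[8] = max(2+22, 4+20, 5+18, …, 17+2, 16+0) = 32
Maximum revenue is ¢32.
Now minimize piece count subject to staying optimal: for each k, pieces[k] = 1 + min over i with p[i]+r[k−i]=r[k] of pieces[k−i].
pieces[5] = 2
pieces[6] = 2
pieces[7] = 3
pieces[8] = 2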